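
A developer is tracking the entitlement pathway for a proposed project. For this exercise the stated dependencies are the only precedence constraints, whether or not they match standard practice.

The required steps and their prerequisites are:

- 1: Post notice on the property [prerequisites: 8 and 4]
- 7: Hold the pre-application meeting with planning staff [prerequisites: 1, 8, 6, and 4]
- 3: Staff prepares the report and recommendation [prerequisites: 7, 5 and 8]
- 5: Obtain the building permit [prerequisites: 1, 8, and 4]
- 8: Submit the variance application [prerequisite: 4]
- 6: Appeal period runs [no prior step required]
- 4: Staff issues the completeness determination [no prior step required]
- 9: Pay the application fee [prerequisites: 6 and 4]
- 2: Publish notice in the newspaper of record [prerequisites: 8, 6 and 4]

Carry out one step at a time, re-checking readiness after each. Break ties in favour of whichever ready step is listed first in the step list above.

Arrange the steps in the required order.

6 and 4 have no prerequisites; 6 is listed earlier, so 6 is first.
That leaves 4 as the only ready step → 4.
8 and 9 are both available; 8 is listed earlier → 8.
1, 9 and 2 are all available; 1 is listed earlier → 1.
Ready: 7, 5, 9 and 2. 7 is listed earlier → 7.
Ready: 5, 9 and 2. 5 is listed earlier → 5.
3 now also ready, so the ready set is {3, 9, 2}; 3 is listed earlier → 3.
Ready: 9 and 2. 9 is listed earlier → 9.
2 is the only step now ready → 2.

6, 4, 8, 1, 7, 5, 3, 9, 2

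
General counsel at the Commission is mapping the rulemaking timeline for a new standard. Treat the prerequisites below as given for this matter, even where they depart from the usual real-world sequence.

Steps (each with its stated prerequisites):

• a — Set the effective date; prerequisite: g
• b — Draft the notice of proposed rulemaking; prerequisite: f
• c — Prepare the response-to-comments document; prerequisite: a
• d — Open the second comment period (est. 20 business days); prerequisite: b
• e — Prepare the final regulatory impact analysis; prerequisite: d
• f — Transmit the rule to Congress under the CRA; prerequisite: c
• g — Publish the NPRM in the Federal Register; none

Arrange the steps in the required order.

g is the only step with nothing outstanding, so it goes first.
Next only a has its prerequisites met → a.
Next only c has its prerequisites met → c.
f needed c, now all done → f.
b needed f, now all done → b.
d is the only step now ready → d.
e needed d, now all done → e.

g, a, c, f, b, d, e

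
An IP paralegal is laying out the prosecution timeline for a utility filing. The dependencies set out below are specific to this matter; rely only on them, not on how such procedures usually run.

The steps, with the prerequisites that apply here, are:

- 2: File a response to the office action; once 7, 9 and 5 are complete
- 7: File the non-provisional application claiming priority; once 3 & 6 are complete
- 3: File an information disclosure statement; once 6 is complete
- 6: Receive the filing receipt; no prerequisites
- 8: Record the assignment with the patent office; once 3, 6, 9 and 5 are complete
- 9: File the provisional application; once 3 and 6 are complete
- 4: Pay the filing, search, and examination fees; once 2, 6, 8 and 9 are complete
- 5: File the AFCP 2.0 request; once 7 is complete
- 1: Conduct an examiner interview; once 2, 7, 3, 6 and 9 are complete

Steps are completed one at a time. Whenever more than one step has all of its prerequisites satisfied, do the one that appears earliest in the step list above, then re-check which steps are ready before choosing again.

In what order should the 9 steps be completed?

6 3 7 9 5 2 8 4 1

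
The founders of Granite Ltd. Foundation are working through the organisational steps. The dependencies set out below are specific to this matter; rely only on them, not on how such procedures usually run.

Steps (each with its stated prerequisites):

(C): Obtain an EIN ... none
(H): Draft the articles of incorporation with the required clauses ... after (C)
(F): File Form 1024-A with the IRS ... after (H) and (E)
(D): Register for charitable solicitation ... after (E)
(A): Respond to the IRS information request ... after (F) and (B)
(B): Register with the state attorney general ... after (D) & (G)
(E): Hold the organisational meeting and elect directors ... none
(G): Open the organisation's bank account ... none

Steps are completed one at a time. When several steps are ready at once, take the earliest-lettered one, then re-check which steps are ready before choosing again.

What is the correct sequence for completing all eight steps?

(C), (E) and (G) have no prerequisites; (C) has the earlier label, so (C) is first.
(H) now also ready, so the ready set is {(E), (G), (H)}; (E) has the earlier label → (E).
(D) now also ready, so the ready set is {(D), (G), (H)}; (D) has the earlier label → (D).
(G) and (H) are both available; (G) has the earlier label → (G).
Ready: (B) and (H). (B) has the earlier label → (B).
Next only (H) has its prerequisites met → (H).
(F) is the only step now ready → (F).
(A) is the only step now ready → (A).

(C), (E), (D), (G), (B), (H), (F), (A)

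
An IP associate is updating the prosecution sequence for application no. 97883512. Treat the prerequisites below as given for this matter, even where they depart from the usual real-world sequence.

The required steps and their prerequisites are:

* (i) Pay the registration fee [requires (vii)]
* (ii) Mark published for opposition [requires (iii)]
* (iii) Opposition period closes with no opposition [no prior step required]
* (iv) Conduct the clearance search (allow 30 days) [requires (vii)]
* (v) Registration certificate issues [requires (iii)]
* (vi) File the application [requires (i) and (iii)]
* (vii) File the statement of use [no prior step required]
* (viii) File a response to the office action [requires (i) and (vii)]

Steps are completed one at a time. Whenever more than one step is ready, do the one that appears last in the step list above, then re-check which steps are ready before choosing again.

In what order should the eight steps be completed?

(vii), (iv), (iii), (v), (ii), (i), (viii), (vi)

(vii) and (iii) have no prerequisites; (vii) is listed later, so (vii) is first.
Now (iv), (iii) and (i) have their prerequisites met. (iv) is listed later, so (iv) next.
(iii) and (i) are both available; (iii) is listed later → (iii).
Ready: (v), (ii) and (i). (v) is listed later → (v).
(ii) and (i) are both available; (ii) is listed later → (ii).
(i) needed (vii), now all done → (i).
Now (viii) and (vi) have their prerequisites met. (viii) is listed later, so (viii) next.
(vi) is the only step now ready → (vi).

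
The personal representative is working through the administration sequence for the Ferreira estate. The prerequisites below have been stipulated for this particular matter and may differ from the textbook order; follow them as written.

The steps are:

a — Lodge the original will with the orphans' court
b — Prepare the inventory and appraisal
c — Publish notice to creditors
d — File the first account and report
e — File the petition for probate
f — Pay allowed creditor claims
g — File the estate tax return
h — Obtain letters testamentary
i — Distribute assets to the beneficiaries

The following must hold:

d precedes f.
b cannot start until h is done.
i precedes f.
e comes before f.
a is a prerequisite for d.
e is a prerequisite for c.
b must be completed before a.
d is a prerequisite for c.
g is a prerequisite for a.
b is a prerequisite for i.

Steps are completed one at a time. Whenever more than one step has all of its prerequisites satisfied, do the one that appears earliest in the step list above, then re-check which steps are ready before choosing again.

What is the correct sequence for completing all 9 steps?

Nothing is required for e, g and h. e is listed earlier → e first.
g and h are both available; g is listed earlier → g.
h is the only step now ready → h.
b needed h, now all done → b.
a and i are both available; a is listed earlier → a.
Now d and i have their prerequisites met. d is listed earlier, so d next.
c and i are both available; c is listed earlier → c.
i is the only step now ready → i.
That leaves f as the only ready step → f.

e, g, h, b, a, d, c, i, f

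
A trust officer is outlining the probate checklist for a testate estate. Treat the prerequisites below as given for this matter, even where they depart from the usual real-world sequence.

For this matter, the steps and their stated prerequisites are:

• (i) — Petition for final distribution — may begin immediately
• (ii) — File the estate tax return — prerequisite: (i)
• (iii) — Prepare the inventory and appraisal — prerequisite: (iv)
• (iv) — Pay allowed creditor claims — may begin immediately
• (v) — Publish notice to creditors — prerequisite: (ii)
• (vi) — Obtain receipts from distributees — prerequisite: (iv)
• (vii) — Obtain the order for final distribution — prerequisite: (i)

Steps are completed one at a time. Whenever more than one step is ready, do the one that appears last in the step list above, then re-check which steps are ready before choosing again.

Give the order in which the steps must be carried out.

Nothing is required for (iv) and (i). (iv) is listed later → (iv) first.
(vi), (iii) and (i) are all available; (vi) is listed later → (vi).
Ready: (iii) and (i). (iii) is listed later → (iii).
Next only (i) has its prerequisites met → (i).
Ready: (vii) and (ii). (vii) is listed later → (vii).
(ii) needed (i), now all done → (ii).
Next only (v) has its prerequisites met → (v).

(iv), (vi), (iii), (i), (vii), (ii), (v)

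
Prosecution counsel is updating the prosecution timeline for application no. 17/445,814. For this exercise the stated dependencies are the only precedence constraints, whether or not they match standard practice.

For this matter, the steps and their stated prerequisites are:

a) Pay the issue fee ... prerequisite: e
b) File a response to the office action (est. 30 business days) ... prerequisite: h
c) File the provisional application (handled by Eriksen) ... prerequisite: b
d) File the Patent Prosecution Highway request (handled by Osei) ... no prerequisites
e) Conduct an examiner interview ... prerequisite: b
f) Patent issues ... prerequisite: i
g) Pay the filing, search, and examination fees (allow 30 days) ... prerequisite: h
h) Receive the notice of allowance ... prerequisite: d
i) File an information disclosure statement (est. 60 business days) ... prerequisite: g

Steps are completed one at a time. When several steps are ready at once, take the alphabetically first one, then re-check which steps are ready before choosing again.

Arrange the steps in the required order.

d → h → b → c → e → a → g → i → f

Only d has no prerequisites, so it is first.
Next only h has its prerequisites met → h.
b and g are both available; b has the earlier label → b.
c and e now also ready, so the ready set is {c, e, g}; c has the earlier label → c.
e and g are both available; e has the earlier label → e.
Now a and g have their prerequisites met. a has the earlier label, so a next.
Next only g has its prerequisites met → g.
That leaves i as the only ready step → i.
Next only f has its prerequisites met → f.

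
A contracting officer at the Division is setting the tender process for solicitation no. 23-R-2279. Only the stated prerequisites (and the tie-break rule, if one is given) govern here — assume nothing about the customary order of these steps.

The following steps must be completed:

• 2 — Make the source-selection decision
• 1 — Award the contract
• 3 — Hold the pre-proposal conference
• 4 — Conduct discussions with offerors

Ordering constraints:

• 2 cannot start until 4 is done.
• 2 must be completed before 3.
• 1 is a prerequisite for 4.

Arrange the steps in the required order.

1, 4, 2, 3

1 has no prerequisites → 1 first.
4 is the only step now ready → 4.
Next only 2 has its prerequisites met → 2.
3 needed 2, now all done → 3.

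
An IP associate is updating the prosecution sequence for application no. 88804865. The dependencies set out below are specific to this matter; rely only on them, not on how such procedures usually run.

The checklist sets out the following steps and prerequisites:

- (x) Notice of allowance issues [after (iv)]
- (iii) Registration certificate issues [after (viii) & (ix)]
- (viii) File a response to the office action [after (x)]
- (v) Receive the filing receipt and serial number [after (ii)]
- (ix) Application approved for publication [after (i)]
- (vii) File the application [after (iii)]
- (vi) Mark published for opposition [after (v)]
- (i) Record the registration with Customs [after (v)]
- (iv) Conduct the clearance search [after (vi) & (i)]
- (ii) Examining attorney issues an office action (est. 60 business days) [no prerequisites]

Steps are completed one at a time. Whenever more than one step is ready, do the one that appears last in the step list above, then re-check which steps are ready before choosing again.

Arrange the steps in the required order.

(ii), (v), (i), (vi), (iv), (ix), (x), (viii), (iii), (vii)

(ii) is the only step with nothing outstanding, so it goes first.
(v) is the only step now ready → (v).
Ready: (i) and (vi). (i) is listed later → (i).
(ix) now also ready, so the ready set is {(vi), (ix)}; (vi) is listed later → (vi).
(iv) now also ready, so the ready set is {(iv), (ix)}; (iv) is listed later → (iv).
Ready: (ix) and (x). (ix) is listed later → (ix).
(x) is the only step now ready → (x).
(viii) is the only step now ready → (viii).
(iii) is the only step now ready → (iii).
(vii) needed (iii), now all done → (vii).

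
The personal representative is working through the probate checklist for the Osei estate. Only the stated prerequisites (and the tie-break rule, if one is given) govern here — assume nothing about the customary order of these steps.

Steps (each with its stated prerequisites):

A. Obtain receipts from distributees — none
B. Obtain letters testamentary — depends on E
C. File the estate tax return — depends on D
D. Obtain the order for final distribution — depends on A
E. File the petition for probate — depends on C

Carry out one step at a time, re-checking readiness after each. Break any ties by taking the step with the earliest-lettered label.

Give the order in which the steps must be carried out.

A is the only step with nothing outstanding, so it goes first.
D is the only step now ready → D.
C needed D, now all done → C.
That leaves E as the only ready step → E.
Next only B has its prerequisites met → B.

A → D → C → E → B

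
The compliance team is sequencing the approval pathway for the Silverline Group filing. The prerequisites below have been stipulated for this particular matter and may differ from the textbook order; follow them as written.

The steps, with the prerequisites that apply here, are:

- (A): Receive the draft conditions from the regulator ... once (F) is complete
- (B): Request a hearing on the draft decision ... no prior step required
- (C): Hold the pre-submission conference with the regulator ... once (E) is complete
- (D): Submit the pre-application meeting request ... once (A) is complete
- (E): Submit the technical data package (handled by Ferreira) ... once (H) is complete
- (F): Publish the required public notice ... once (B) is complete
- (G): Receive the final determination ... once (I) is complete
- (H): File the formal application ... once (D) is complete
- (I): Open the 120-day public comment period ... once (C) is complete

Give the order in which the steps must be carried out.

(B) → (F) → (A) → (D) → (H) → (E) → (C) → (I) → (G)

(B) is the only step with nothing outstanding, so it goes first.
(F) needed (B), now all done → (F).
(A) needed (F), now all done → (A).
That leaves (D) as the only ready step → (D).
(H) needed (D), now all done → (H).
(E) needed (H), now all done → (E).
(C) needed (E), now all done → (C).
(I) needed (C), now all done → (I).
(G) is the only step now ready → (G).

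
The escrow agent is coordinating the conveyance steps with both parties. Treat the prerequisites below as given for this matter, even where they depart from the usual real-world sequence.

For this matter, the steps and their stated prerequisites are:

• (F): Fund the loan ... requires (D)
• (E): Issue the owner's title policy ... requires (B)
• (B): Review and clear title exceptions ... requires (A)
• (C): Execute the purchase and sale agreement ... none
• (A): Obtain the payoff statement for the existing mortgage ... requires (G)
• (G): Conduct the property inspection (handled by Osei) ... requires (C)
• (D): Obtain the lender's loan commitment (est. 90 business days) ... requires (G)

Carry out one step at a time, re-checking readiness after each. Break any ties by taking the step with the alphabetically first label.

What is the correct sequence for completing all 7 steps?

(C), (G), (A), (B), (D), (E), (F)

(C) has no prerequisites → (C) first.
Next only (G) has its prerequisites met → (G).
(A) and (D) are both available; (A) has the earlier label → (A).
(B) now also ready, so the ready set is {(B), (D)}; (B) has the earlier label → (B).
(E) now also ready, so the ready set is {(D), (E)}; (D) has the earlier label → (D).
(F) now also ready, so the ready set is {(E), (F)}; (E) has the earlier label → (E).
(F) needed (D), now all done → (F).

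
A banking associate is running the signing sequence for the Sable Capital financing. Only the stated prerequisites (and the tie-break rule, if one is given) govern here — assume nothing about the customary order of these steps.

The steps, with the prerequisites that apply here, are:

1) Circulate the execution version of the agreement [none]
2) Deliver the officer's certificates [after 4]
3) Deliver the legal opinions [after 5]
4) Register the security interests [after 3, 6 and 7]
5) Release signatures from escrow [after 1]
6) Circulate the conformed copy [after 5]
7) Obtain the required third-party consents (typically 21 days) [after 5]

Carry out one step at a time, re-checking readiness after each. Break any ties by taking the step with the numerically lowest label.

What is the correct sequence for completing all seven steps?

1, 5, 3, 6, 7, 4, 2

1 is the only step with nothing outstanding, so it goes first.
5 is the only step now ready → 5.
Now 3, 6 and 7 have their prerequisites met. 3 has the earlier label, so 3 next.
Now 6 and 7 have their prerequisites met. 6 has the earlier label, so 6 next.
7 needed 5, now all done → 7.
4 needed 3, 6 and 7, now all done → 4.
Next only 2 has its prerequisites met → 2.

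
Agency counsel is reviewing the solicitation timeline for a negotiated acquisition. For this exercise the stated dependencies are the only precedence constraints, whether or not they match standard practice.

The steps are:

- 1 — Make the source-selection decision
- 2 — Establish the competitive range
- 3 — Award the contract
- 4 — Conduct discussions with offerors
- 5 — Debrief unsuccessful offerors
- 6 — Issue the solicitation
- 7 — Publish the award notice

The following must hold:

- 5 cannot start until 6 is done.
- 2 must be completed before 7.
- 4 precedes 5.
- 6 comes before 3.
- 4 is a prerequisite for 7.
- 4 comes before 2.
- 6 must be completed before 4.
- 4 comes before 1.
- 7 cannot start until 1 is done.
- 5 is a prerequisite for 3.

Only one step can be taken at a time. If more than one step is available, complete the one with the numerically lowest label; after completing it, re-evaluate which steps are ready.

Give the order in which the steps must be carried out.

Only 6 has no prerequisites, so it is first.
That leaves 4 as the only ready step → 4.
Ready: 1, 2 and 5. 1 has the earlier label → 1.
2 and 5 are both available; 2 has the earlier label → 2.
7 now also ready, so the ready set is {5, 7}; 5 has the earlier label → 5.
Now 3 and 7 have their prerequisites met. 3 has the earlier label, so 3 next.
7 is the only step now ready → 7.

6, 4, 1, 2, 5, 3, 7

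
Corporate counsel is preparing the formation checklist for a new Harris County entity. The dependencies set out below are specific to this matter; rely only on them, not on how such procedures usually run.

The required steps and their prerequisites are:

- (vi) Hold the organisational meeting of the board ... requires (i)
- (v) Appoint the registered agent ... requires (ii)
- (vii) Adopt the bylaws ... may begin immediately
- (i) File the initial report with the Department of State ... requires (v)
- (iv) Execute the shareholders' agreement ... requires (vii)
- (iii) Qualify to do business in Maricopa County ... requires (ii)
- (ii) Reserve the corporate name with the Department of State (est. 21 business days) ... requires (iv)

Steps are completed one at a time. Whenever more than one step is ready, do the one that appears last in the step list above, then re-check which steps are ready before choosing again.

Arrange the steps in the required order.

(vii) → (iv) → (ii) → (iii) → (v) → (i) → (vi)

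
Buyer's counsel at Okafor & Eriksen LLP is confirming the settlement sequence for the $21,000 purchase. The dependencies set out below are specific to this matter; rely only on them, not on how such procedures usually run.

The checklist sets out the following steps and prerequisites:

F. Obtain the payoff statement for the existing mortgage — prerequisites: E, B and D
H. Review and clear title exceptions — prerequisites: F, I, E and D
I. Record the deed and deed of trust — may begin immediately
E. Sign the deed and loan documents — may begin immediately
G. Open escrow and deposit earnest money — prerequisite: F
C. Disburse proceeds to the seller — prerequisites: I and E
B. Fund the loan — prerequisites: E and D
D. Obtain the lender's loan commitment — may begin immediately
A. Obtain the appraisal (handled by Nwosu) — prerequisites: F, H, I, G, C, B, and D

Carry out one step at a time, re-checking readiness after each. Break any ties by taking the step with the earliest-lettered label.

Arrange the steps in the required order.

D → E → B → F → G → I → C → H → A

D, E and I have no prerequisites; D has the earlier label, so D is first.
Now E and I have their prerequisites met. E has the earlier label, so E next.
B now also ready, so the ready set is {B, I}; B has the earlier label → B.
F now also ready, so the ready set is {F, I}; F has the earlier label → F.
G and I are both available; G has the earlier label → G.
I is the only step now ready → I.
Ready: C and H. C has the earlier label → C.
That leaves H as the only ready step → H.
Next only A has its prerequisites met → A.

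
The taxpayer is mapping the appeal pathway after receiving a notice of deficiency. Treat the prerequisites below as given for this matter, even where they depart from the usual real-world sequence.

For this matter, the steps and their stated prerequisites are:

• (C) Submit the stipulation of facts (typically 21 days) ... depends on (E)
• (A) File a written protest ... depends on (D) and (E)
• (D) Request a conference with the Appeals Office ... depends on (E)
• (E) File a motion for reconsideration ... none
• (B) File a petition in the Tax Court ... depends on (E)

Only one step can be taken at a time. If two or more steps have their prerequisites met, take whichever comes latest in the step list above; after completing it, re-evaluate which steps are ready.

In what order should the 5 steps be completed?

(E) is the only step with nothing outstanding, so it goes first.
(B), (D) and (C) are all available; (B) is listed later → (B).
Ready: (D) and (C). (D) is listed later → (D).
Now (A) and (C) have their prerequisites met. (A) is listed later, so (A) next.
(C) needed (E), now all done → (C).

(E), (B), (D), (A), (C)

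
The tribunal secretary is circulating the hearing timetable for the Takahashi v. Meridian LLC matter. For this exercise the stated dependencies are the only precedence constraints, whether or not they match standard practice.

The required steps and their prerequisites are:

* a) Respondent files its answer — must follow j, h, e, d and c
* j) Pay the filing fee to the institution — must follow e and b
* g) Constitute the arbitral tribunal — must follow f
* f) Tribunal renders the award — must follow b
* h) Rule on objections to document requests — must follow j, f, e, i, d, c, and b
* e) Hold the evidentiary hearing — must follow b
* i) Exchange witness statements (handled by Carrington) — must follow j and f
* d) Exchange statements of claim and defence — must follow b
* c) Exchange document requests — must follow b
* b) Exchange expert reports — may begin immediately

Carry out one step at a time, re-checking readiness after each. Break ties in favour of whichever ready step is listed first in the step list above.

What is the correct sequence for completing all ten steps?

b has no prerequisites → b first.
f, e, d and c are all available; f is listed earlier → f.
g, e, d and c are all available; g is listed earlier → g.
e, d and c are all available; e is listed earlier → e.
j now also ready, so the ready set is {j, d, c}; j is listed earlier → j.
Now i, d and c have their prerequisites met. i is listed earlier, so i next.
d and c are both available; d is listed earlier → d.
Next only c has its prerequisites met → c.
Next only h has its prerequisites met → h.
a is the only step now ready → a.

b, f, g, e, j, i, d, c, h, a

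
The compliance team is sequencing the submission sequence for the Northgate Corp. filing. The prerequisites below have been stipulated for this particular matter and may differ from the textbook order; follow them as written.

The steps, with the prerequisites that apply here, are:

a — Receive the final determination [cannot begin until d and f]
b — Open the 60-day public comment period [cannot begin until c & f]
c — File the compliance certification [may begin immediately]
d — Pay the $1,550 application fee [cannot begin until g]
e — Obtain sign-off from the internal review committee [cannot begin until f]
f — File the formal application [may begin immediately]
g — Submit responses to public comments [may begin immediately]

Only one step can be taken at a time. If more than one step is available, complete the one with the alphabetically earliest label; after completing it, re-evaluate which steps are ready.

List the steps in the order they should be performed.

c, f and g have no prerequisites; c has the earlier label, so c is first.
Ready: f and g. f has the earlier label → f.
Now b, e and g have their prerequisites met. b has the earlier label, so b next.
Now e and g have their prerequisites met. e has the earlier label, so e next.
Next only g has its prerequisites met → g.
d needed g, now all done → d.
a is the only step now ready → a.

c f b e g d a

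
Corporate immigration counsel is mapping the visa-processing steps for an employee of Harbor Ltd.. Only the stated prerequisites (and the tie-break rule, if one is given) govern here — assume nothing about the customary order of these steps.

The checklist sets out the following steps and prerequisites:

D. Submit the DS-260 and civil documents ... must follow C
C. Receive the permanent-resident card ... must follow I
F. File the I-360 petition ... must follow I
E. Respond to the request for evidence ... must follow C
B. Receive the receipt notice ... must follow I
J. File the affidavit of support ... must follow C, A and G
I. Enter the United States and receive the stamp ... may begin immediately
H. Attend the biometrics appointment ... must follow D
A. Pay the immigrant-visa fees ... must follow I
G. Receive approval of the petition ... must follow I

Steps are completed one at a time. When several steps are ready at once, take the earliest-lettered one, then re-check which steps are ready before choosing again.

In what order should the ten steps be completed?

I → A → B → C → D → E → F → G → H → J

I is the only step with nothing outstanding, so it goes first.
Now A, B, C, F and G have their prerequisites met. A has the earlier label, so A next.
Now B, C, F and G have their prerequisites met. B has the earlier label, so B next.
C, F and G are all available; C has the earlier label → C.
Now D, E, F and G have their prerequisites met. D has the earlier label, so D next.
H now also ready, so the ready set is {E, F, G, H}; E has the earlier label → E.
Now F, G and H have their prerequisites met. F has the earlier label, so F next.
G and H are both available; G has the earlier label → G.
Ready: H and J. H has the earlier label → H.
Next only J has its prerequisites met → J.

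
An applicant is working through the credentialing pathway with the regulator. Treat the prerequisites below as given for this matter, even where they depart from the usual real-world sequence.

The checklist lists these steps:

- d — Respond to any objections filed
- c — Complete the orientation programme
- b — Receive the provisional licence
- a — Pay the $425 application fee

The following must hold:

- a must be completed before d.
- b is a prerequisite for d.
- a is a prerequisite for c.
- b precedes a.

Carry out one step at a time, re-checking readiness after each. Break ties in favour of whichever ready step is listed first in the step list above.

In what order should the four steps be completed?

b has no prerequisites → b first.
a needed b, now all done → a.
Now d and c have their prerequisites met. d is listed earlier, so d next.
c needed a, now all done → c.

b a d c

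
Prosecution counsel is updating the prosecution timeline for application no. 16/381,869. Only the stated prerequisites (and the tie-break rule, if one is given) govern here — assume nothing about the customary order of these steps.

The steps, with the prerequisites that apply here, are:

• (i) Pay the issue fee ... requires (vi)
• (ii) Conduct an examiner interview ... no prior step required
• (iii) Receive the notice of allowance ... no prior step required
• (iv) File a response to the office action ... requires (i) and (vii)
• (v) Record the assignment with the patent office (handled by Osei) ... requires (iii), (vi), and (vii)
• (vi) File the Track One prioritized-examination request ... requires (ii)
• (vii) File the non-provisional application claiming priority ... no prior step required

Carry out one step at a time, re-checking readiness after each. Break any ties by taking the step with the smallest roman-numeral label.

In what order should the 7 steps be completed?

(ii), (iii), (vi), (i), (vii), (iv), (v)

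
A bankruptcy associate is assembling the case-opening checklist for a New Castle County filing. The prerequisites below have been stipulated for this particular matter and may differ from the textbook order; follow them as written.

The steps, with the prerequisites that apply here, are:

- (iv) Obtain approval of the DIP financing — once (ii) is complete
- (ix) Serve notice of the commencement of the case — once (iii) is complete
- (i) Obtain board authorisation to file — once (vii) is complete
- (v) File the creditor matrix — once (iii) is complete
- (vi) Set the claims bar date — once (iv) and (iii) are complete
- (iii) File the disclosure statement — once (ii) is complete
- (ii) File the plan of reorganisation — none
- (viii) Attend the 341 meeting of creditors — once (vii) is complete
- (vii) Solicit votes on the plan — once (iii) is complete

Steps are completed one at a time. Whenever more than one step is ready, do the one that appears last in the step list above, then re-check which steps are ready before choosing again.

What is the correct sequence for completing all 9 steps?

(ii) is the only step with nothing outstanding, so it goes first.
Ready: (iii) and (iv). (iii) is listed later → (iii).
Ready: (vii), (v), (ix) and (iv). (vii) is listed later → (vii).
Now (viii), (v), (i), (ix) and (iv) have their prerequisites met. (viii) is listed later, so (viii) next.
Ready: (v), (i), (ix) and (iv). (v) is listed later → (v).
Ready: (i), (ix) and (iv). (i) is listed later → (i).
Now (ix) and (iv) have their prerequisites met. (ix) is listed later, so (ix) next.
(iv) is the only step now ready → (iv).
(vi) is the only step now ready → (vi).

(ii) (iii) (vii) (viii) (v) (i) (ix) (iv) (vi)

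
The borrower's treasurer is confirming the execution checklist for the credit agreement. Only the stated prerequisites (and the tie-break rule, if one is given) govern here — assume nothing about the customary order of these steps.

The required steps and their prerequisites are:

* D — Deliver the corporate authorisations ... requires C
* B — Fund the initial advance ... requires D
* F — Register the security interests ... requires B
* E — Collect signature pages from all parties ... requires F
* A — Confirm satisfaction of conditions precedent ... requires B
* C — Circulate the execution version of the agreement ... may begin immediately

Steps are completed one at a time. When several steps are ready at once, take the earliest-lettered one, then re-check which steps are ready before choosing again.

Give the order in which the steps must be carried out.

Only C has no prerequisites, so it is first.
D needed C, now all done → D.
B is the only step now ready → B.
A and F are both available; A has the earlier label → A.
F is the only step now ready → F.
That leaves E as the only ready step → E.

C D B A F E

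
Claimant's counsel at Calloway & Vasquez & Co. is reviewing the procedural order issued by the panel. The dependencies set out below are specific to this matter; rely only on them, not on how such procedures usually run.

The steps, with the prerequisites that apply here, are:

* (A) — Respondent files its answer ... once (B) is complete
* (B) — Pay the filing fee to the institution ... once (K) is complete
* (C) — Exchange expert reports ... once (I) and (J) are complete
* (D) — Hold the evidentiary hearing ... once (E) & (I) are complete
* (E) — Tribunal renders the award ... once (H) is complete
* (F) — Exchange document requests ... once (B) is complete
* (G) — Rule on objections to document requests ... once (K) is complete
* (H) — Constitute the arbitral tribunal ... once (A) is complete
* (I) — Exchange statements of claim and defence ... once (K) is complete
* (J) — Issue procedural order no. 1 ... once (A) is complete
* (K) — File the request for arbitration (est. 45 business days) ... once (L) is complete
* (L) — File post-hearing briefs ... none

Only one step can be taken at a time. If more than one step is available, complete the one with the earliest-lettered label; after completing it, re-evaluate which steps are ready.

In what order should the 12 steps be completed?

(L) is the only step with nothing outstanding, so it goes first.
(K) needed (L), now all done → (K).
Now (B), (G) and (I) have their prerequisites met. (B) has the earlier label, so (B) next.
(A) and (F) now also ready, so the ready set is {(A), (F), (G), (I)}; (A) has the earlier label → (A).
Ready: (F), (G), (H), (I) and (J). (F) has the earlier label → (F).
(G), (H), (I) and (J) are all available; (G) has the earlier label → (G).
(H), (I) and (J) are all available; (H) has the earlier label → (H).
(E), (I) and (J) are all available; (E) has the earlier label → (E).
Now (I) and (J) have their prerequisites met. (I) has the earlier label, so (I) next.
Now (D) and (J) have their prerequisites met. (D) has the earlier label, so (D) next.
(J) is the only step now ready → (J).
(C) needed (I) and (J), now all done → (C).

(L) (K) (B) (A) (F) (G) (H) (E) (I) (D) (J) (C)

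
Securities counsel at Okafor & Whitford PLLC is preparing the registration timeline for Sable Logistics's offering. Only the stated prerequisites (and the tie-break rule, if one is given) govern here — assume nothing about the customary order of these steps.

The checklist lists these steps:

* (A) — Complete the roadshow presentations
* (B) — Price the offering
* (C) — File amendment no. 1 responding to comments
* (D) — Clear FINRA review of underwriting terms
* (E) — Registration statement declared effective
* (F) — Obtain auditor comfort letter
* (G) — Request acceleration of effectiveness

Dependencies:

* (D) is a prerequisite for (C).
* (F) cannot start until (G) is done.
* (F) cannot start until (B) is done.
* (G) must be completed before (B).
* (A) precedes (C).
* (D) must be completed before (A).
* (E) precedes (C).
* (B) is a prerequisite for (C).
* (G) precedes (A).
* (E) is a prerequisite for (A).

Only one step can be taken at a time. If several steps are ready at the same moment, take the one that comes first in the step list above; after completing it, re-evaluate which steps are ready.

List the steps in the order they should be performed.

(D), (E), (G), (A), (B), (C), (F)

Nothing is required for (D), (E) and (G). (D) is listed earlier → (D) first.
Now (E) and (G) have their prerequisites met. (E) is listed earlier, so (E) next.
Next only (G) has its prerequisites met → (G).
Ready: (A) and (B). (A) is listed earlier → (A).
(B) needed (G), now all done → (B).
(C) and (F) are both available; (C) is listed earlier → (C).
That leaves (F) as the only ready step → (F).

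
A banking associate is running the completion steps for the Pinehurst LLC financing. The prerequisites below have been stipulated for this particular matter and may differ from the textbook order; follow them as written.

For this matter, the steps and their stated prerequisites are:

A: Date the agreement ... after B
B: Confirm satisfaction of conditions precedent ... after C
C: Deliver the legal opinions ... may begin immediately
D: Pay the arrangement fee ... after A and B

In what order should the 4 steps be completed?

C B A D

C is the only step with nothing outstanding, so it goes first.
B needed C, now all done → B.
A needed B, now all done → A.
D needed A and B, now all done → D.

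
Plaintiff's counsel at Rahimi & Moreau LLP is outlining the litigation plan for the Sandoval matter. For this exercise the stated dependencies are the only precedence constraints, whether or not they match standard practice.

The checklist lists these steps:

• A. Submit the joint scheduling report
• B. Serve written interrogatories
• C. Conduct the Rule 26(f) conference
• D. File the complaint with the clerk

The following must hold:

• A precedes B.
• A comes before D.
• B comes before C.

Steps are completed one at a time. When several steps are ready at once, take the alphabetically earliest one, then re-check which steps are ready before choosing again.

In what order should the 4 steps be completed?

A B C D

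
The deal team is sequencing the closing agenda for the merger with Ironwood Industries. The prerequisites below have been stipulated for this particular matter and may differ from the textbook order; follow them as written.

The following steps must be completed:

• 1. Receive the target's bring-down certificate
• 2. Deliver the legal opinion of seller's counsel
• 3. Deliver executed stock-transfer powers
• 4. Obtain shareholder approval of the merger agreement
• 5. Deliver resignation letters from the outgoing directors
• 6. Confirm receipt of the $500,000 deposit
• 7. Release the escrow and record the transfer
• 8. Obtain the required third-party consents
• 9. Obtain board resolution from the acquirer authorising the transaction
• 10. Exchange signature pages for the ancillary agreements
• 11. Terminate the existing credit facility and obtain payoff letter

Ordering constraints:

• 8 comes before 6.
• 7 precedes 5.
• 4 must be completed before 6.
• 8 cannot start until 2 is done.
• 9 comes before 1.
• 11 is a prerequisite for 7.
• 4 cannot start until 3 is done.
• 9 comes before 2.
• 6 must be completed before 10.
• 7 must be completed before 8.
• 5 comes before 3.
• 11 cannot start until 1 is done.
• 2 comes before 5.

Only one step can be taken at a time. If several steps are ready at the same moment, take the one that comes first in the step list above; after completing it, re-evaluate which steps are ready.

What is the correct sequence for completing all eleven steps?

9, 1, 2, 11, 7, 5, 3, 4, 8, 6, 10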